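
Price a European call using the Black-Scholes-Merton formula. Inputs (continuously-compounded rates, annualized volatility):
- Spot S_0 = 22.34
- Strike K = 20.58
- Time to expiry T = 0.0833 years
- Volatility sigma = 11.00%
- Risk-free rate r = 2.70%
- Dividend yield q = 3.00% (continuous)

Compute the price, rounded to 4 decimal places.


Answer: Price = 1.7515

Derivation:
d1 = (ln(S/K) + (r - q + 0.5*sigma^2) * T) / (sigma * sqrt(T)) = 2.59270987
d2 = d1 - sigma * sqrt(T) = 2.56096196
exp(-rT) = 0.99775343; exp(-qT) = 0.99750412
C = S_0 * exp(-qT) * N(d1) - K * exp(-rT) * N(d2)
N(d1) = 0.99523885; N(d2) = 0.99478086
C = 22.3400 * 0.99750412 * 0.99523885 - 20.5800 * 0.99775343 * 0.99478086 = 1.7515


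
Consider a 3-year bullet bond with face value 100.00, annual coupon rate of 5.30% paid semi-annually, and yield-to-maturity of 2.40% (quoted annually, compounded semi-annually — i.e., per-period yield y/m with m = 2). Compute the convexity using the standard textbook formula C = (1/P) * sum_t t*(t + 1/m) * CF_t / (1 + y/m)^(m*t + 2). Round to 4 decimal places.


Answer: Convexity = 9.4411

Derivation:
Coupon per period c = face * coupon_rate / m = 2.650000
Periods per year m = 2; per-period yield y/m = 0.012000
Number of cashflows N = 6
Cashflows (t years, CF_t, discount factor 1/(1+y/m)^(m*t), PV):
  t = 0.5000: CF_t = 2.650000, DF = 0.988142, PV = 2.618577
  t = 1.0000: CF_t = 2.650000, DF = 0.976425, PV = 2.587527
  t = 1.5000: CF_t = 2.650000, DF = 0.964847, PV = 2.556845
  t = 2.0000: CF_t = 2.650000, DF = 0.953406, PV = 2.526526
  t = 2.5000: CF_t = 2.650000, DF = 0.942101, PV = 2.496567
  t = 3.0000: CF_t = 102.650000, DF = 0.930930, PV = 95.559942
Price P = sum_t PV_t = 108.345985
Convexity numerator sum_t t*(t + 1/m) * CF_t / (1+y/m)^(m*t + 2):
  t = 0.5000: term = 1.278422
  t = 1.0000: term = 3.789789
  t = 1.5000: term = 7.489702
  t = 2.0000: term = 12.334820
  t = 2.5000: term = 18.282835
  t = 3.0000: term = 979.724915
Convexity = (1/P) * sum = 1022.900485 / 108.345985 = 9.441056


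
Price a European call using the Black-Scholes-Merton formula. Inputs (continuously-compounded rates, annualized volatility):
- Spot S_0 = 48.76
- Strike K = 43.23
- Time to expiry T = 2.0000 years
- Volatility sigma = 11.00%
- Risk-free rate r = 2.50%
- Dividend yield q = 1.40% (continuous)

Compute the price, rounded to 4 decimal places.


Answer: Price = 6.9616

Derivation:
d1 = (ln(S/K) + (r - q + 0.5*sigma^2) * T) / (sigma * sqrt(T)) = 0.99300680
d2 = d1 - sigma * sqrt(T) = 0.83744331
exp(-rT) = 0.95122942; exp(-qT) = 0.97238837
C = S_0 * exp(-qT) * N(d1) - K * exp(-rT) * N(d2)
N(d1) = 0.83964668; N(d2) = 0.79882829
C = 48.7600 * 0.97238837 * 0.83964668 - 43.2300 * 0.95122942 * 0.79882829 = 6.9616


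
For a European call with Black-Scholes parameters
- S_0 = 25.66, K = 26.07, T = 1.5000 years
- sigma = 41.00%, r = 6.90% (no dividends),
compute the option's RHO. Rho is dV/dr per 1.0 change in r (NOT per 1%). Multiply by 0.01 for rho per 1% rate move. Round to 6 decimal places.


d1 = 0.4256200144; d2 = -0.0765253828
phi(d1) = 0.3643957664; exp(-qT) = 1.0000000000; exp(-rT) = 0.9016760227
N(d2) = 0.4695005603
Rho = K*T*exp(-rT)*N(d2) = 26.0700 * 1.5000 * 0.9016760227 * 0.4695005603 = 16.554609

Answer: Rho = 16.554609


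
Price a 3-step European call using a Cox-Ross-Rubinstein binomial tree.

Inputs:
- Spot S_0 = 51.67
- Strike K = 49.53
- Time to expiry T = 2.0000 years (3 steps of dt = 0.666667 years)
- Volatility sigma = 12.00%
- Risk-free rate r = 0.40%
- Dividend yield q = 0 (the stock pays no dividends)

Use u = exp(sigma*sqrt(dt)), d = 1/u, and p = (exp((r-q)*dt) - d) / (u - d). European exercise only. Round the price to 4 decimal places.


Answer: Price = V(0,0) = 5.0113

Derivation:
dt = T/N = 0.666667
u = exp(sigma*sqrt(dt)) = 1.102940; d = 1/u = 0.906667
p = (exp((r-q)*dt) - d) / (u - d) = 0.489129
Discount per step: exp(-r*dt) = 0.997337
Stock lattice S(k, i) with i counting down-moves:
  k=0: S(0,0) = 51.6700
  k=1: S(1,0) = 56.9889; S(1,1) = 46.8475
  k=2: S(2,0) = 62.8554; S(2,1) = 51.6700; S(2,2) = 42.4751
  k=3: S(3,0) = 69.3257; S(3,1) = 56.9889; S(3,2) = 46.8475; S(3,3) = 38.5108
Terminal payoffs V(N, i) = max(S_T - K, 0):
  V(3,0) = 19.795729; V(3,1) = 7.458924; V(3,2) = 0.000000; V(3,3) = 0.000000
Backward induction: V(k, i) = exp(-r*dt) * [p * V(k+1, i) + (1-p) * V(k+1, i+1)].
  V(2,0) = exp(-r*dt) * [p*19.795729 + (1-p)*7.458924] = 13.457283
  V(2,1) = exp(-r*dt) * [p*7.458924 + (1-p)*0.000000] = 3.638662
  V(2,2) = exp(-r*dt) * [p*0.000000 + (1-p)*0.000000] = 0.000000
  V(1,0) = exp(-r*dt) * [p*13.457283 + (1-p)*3.638662] = 8.418758
  V(1,1) = exp(-r*dt) * [p*3.638662 + (1-p)*0.000000] = 1.775037
  V(0,0) = exp(-r*dt) * [p*8.418758 + (1-p)*1.775037] = 5.011295


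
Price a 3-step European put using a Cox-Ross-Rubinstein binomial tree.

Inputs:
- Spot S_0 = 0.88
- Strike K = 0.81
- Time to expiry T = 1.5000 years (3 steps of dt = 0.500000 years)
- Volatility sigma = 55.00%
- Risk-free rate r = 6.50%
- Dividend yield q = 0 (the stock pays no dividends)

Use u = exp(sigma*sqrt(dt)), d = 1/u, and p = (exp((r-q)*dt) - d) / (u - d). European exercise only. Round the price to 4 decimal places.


dt = T/N = 0.500000
u = exp(sigma*sqrt(dt)) = 1.475370; d = 1/u = 0.677796
p = (exp((r-q)*dt) - d) / (u - d) = 0.445398
Discount per step: exp(-r*dt) = 0.968022
Stock lattice S(k, i) with i counting down-moves:
  k=0: S(0,0) = 0.8800
  k=1: S(1,0) = 1.2983; S(1,1) = 0.5965
  k=2: S(2,0) = 1.9155; S(2,1) = 0.8800; S(2,2) = 0.4043
  k=3: S(3,0) = 2.8261; S(3,1) = 1.2983; S(3,2) = 0.5965; S(3,3) = 0.2740
Terminal payoffs V(N, i) = max(K - S_T, 0):
  V(3,0) = 0.000000; V(3,1) = 0.000000; V(3,2) = 0.213539; V(3,3) = 0.535981
Backward induction: V(k, i) = exp(-r*dt) * [p * V(k+1, i) + (1-p) * V(k+1, i+1)].
  V(2,0) = exp(-r*dt) * [p*0.000000 + (1-p)*0.000000] = 0.000000
  V(2,1) = exp(-r*dt) * [p*0.000000 + (1-p)*0.213539] = 0.114642
  V(2,2) = exp(-r*dt) * [p*0.213539 + (1-p)*0.535981] = 0.379820
  V(1,0) = exp(-r*dt) * [p*0.000000 + (1-p)*0.114642] = 0.061548
  V(1,1) = exp(-r*dt) * [p*0.114642 + (1-p)*0.379820] = 0.253341
  V(0,0) = exp(-r*dt) * [p*0.061548 + (1-p)*0.253341] = 0.162547

Answer: Price = V(0,0) = 0.1625


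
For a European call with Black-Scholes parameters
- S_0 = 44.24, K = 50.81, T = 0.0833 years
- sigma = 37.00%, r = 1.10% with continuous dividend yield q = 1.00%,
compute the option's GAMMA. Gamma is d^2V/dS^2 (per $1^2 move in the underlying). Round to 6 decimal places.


Answer: Gamma = 0.038995

Derivation:
d1 = -1.2424439268; d2 = -1.3492323625
phi(d1) = 0.1843771320; exp(-qT) = 0.9991673468; exp(-rT) = 0.9990841197
Gamma = exp(-qT) * phi(d1) / (S * sigma * sqrt(T)) = 0.9991673468 * 0.1843771320 / (44.2400 * 0.3700 * 0.2886173938) = 0.038995


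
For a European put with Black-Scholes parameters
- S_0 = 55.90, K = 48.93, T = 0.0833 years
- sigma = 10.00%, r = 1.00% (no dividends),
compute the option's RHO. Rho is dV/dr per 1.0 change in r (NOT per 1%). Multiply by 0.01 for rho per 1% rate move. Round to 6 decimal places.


Answer: Rho = -0.000007

Derivation:
d1 = 4.6574869620; d2 = 4.6286252226
phi(d1) = 0.0000077716; exp(-qT) = 1.0000000000; exp(-rT) = 0.9991673468
N(-d2) = 0.0000018405
Rho = -K*T*exp(-rT)*N(-d2) = -48.9300 * 0.0833 * 0.9991673468 * 0.0000018405 = -0.000007


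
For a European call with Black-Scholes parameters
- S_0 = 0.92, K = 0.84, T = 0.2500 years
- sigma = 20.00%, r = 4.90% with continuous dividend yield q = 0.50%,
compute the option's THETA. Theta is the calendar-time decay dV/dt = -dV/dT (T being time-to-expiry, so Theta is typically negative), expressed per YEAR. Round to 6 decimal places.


Answer: Theta = -0.071337

Derivation:
d1 = 1.0697177821; d2 = 0.9697177821
phi(d1) = 0.2251278987; exp(-qT) = 0.9987507809; exp(-rT) = 0.9878247258
Theta = -S*exp(-qT)*phi(d1)*sigma/(2*sqrt(T)) - r*K*exp(-rT)*N(d2) + q*S*exp(-qT)*N(d1)
N(d1) = 0.8576268201; N(d2) = 0.8339064078; sqrt(T) = 0.5000000000
Term 1 = -0.9200 * 0.9987507809 * 0.2251278987 * 0.2000 / (2 * 0.5000000000) = -0.0413717863
Term 2 = -0.0490 * 0.8400 * 0.9878247258 * 0.8339064078 = -0.0339056887
Term 3 = 0.0050 * 0.9200 * 0.9987507809 * 0.8576268201 = 0.0039401551
Theta = -0.0413717863 + (-0.0339056887) + (0.0039401551) = -0.071337


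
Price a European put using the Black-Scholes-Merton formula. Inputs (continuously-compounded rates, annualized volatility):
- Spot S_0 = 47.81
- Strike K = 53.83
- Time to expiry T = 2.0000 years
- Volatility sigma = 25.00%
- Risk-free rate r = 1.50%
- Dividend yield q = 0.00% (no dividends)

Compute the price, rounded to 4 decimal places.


Answer: Price = 9.4506

Derivation:
d1 = (ln(S/K) + (r - q + 0.5*sigma^2) * T) / (sigma * sqrt(T)) = -0.07381095
d2 = d1 - sigma * sqrt(T) = -0.42736434
exp(-rT) = 0.97044553; exp(-qT) = 1.00000000
P = K * exp(-rT) * N(-d2) - S_0 * exp(-qT) * N(-d1)
N(-d1) = 0.52941959; N(-d2) = 0.66544301
P = 53.8300 * 0.97044553 * 0.66544301 - 47.8100 * 1.00000000 * 0.52941959 = 9.4506


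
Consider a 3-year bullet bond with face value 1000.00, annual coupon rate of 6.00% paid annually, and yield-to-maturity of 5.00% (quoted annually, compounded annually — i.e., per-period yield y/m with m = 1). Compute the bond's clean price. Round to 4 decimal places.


Coupon per period c = face * coupon_rate / m = 60.000000
Periods per year m = 1; per-period yield y/m = 0.050000
Number of cashflows N = 3
Cashflows (t years, CF_t, discount factor 1/(1+y/m)^(m*t), PV):
  t = 1.0000: CF_t = 60.000000, DF = 0.952381, PV = 57.142857
  t = 2.0000: CF_t = 60.000000, DF = 0.907029, PV = 54.421769
  t = 3.0000: CF_t = 1060.000000, DF = 0.863838, PV = 915.667854
Price P = sum_t PV_t = 1027.232480

Answer: Price = 1027.2325


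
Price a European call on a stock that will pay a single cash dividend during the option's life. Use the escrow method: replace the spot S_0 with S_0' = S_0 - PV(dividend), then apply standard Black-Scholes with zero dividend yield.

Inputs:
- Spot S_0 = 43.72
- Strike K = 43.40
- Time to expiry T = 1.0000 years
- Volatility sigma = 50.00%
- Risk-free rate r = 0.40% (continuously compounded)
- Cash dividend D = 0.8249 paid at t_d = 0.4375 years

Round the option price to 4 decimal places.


Answer: Price = 8.3368

Derivation:
PV(D) = D * exp(-r * t_d) = 0.8249 * 0.99825153 = 0.82345769
S_0' = S_0 - PV(D) = 43.7200 - 0.82345769 = 42.89654231
d1 = (ln(S_0'/K) + (r + sigma^2/2)*T) / (sigma*sqrt(T)) = 0.23466357
d2 = d1 - sigma*sqrt(T) = -0.26533643
exp(-rT) = 0.99600799
N(d1) = 0.59276507; N(d2) = 0.39537515
C = S_0' * N(d1) - K * exp(-rT) * N(d2) = 42.89654231 * 0.59276507 - 43.4000 * 0.99600799 * 0.39537515 = 8.3368


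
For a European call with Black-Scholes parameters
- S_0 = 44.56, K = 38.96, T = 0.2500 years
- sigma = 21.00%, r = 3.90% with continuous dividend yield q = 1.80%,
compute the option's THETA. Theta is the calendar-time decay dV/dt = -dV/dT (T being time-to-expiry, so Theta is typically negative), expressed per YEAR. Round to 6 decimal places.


d1 = 1.3815582557; d2 = 1.2765582557
phi(d1) = 0.1536174067; exp(-qT) = 0.9955101098; exp(-rT) = 0.9902973771
Theta = -S*exp(-qT)*phi(d1)*sigma/(2*sqrt(T)) - r*K*exp(-rT)*N(d2) + q*S*exp(-qT)*N(d1)
N(d1) = 0.9164463105; N(d2) = 0.8991208763; sqrt(T) = 0.5000000000
Term 1 = -44.5600 * 0.9955101098 * 0.1536174067 * 0.2100 / (2 * 0.5000000000) = -1.4310360716
Term 2 = -0.0390 * 38.9600 * 0.9902973771 * 0.8991208763 = -1.3529048868
Term 3 = 0.0180 * 44.5600 * 0.9955101098 * 0.9164463105 = 0.7317629034
Theta = -1.4310360716 + (-1.3529048868) + (0.7317629034) = -2.052178

Answer: Theta = -2.052178


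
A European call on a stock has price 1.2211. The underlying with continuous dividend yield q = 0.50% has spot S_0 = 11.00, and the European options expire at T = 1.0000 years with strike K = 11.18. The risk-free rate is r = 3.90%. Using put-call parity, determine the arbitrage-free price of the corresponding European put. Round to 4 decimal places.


Answer: Put price = 1.0283

Derivation:
Put-call parity: C - P = S_0 * exp(-qT) - K * exp(-rT).
S_0 * exp(-qT) = 11.0000 * 0.99501248 = 10.94513727
K * exp(-rT) = 11.1800 * 0.96175071 = 10.75237293
P = C - S*exp(-qT) + K*exp(-rT)
P = 1.2211 - 10.94513727 + 10.75237293 = 1.0283


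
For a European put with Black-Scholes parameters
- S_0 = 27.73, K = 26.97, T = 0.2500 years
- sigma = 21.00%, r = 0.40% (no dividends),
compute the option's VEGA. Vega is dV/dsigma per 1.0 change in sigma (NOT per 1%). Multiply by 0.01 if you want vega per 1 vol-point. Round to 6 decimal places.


Answer: Vega = 5.243906

Derivation:
d1 = 0.3266878331; d2 = 0.2216878331
phi(d1) = 0.3782117695; exp(-qT) = 1.0000000000; exp(-rT) = 0.9990004998
Vega = S * exp(-qT) * phi(d1) * sqrt(T) = 27.7300 * 1.0000000000 * 0.3782117695 * 0.5000000000 = 5.243906


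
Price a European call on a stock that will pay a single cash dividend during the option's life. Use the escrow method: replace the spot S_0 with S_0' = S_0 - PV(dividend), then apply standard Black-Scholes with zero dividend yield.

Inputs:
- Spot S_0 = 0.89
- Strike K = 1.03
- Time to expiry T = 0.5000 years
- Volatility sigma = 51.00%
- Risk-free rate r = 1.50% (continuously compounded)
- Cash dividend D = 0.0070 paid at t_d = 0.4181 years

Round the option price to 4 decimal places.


PV(D) = D * exp(-r * t_d) = 0.0070 * 0.99374812 = 0.00695624
S_0' = S_0 - PV(D) = 0.8900 - 0.00695624 = 0.88304376
d1 = (ln(S_0'/K) + (r + sigma^2/2)*T) / (sigma*sqrt(T)) = -0.22575929
d2 = d1 - sigma*sqrt(T) = -0.58638374
exp(-rT) = 0.99252805
N(d1) = 0.41069432; N(d2) = 0.27880883
C = S_0' * N(d1) - K * exp(-rT) * N(d2) = 0.88304376 * 0.41069432 - 1.0300 * 0.99252805 * 0.27880883 = 0.0776

Answer: Price = 0.0776


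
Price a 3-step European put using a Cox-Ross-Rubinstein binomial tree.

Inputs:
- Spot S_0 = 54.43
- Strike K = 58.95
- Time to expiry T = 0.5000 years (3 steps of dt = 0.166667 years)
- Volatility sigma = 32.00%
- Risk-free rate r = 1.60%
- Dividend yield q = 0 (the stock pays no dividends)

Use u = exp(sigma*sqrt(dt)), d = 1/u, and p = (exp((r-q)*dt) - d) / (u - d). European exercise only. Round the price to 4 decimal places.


Answer: Price = V(0,0) = 7.4748

Derivation:
dt = T/N = 0.166667
u = exp(sigma*sqrt(dt)) = 1.139557; d = 1/u = 0.877534
p = (exp((r-q)*dt) - d) / (u - d) = 0.477577
Discount per step: exp(-r*dt) = 0.997337
Stock lattice S(k, i) with i counting down-moves:
  k=0: S(0,0) = 54.4300
  k=1: S(1,0) = 62.0261; S(1,1) = 47.7642
  k=2: S(2,0) = 70.6822; S(2,1) = 54.4300; S(2,2) = 41.9147
  k=3: S(3,0) = 80.5464; S(3,1) = 62.0261; S(3,2) = 47.7642; S(3,3) = 36.7816
Terminal payoffs V(N, i) = max(K - S_T, 0):
  V(3,0) = 0.000000; V(3,1) = 0.000000; V(3,2) = 11.185818; V(3,3) = 22.168422
Backward induction: V(k, i) = exp(-r*dt) * [p * V(k+1, i) + (1-p) * V(k+1, i+1)].
  V(2,0) = exp(-r*dt) * [p*0.000000 + (1-p)*0.000000] = 0.000000
  V(2,1) = exp(-r*dt) * [p*0.000000 + (1-p)*11.185818] = 5.828163
  V(2,2) = exp(-r*dt) * [p*11.185818 + (1-p)*22.168422] = 16.878311
  V(1,0) = exp(-r*dt) * [p*0.000000 + (1-p)*5.828163] = 3.036656
  V(1,1) = exp(-r*dt) * [p*5.828163 + (1-p)*16.878311] = 11.570116
  V(0,0) = exp(-r*dt) * [p*3.036656 + (1-p)*11.570116] = 7.474770


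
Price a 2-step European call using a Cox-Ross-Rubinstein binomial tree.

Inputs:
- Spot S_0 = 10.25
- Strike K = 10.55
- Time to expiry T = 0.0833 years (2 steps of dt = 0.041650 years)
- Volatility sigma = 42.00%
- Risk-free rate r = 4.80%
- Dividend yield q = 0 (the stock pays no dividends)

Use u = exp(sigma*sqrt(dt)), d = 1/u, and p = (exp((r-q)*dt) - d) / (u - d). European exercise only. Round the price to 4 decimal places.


dt = T/N = 0.041650
u = exp(sigma*sqrt(dt)) = 1.089496; d = 1/u = 0.917856
p = (exp((r-q)*dt) - d) / (u - d) = 0.490244
Discount per step: exp(-r*dt) = 0.998003
Stock lattice S(k, i) with i counting down-moves:
  k=0: S(0,0) = 10.2500
  k=1: S(1,0) = 11.1673; S(1,1) = 9.4080
  k=2: S(2,0) = 12.1668; S(2,1) = 10.2500; S(2,2) = 8.6352
Terminal payoffs V(N, i) = max(S_T - K, 0):
  V(2,0) = 1.616761; V(2,1) = 0.000000; V(2,2) = 0.000000
Backward induction: V(k, i) = exp(-r*dt) * [p * V(k+1, i) + (1-p) * V(k+1, i+1)].
  V(1,0) = exp(-r*dt) * [p*1.616761 + (1-p)*0.000000] = 0.791024
  V(1,1) = exp(-r*dt) * [p*0.000000 + (1-p)*0.000000] = 0.000000
  V(0,0) = exp(-r*dt) * [p*0.791024 + (1-p)*0.000000] = 0.387020

Answer: Price = V(0,0) = 0.3870


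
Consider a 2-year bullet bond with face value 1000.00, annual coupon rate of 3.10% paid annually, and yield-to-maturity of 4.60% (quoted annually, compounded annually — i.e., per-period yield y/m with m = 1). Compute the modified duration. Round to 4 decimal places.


Answer: Modified duration = 1.8829

Derivation:
Coupon per period c = face * coupon_rate / m = 31.000000
Periods per year m = 1; per-period yield y/m = 0.046000
Number of cashflows N = 2
Cashflows (t years, CF_t, discount factor 1/(1+y/m)^(m*t), PV):
  t = 1.0000: CF_t = 31.000000, DF = 0.956023, PV = 29.636711
  t = 2.0000: CF_t = 1031.000000, DF = 0.913980, PV = 942.313246
Price P = sum_t PV_t = 971.949958
First compute Macaulay numerator sum_t t * PV_t:
  t * PV_t at t = 1.0000: 29.636711
  t * PV_t at t = 2.0000: 1884.626493
Macaulay duration D = 1914.263204 / 971.949958 = 1.969508
Modified duration = D / (1 + y/m) = 1.969508 / (1 + 0.046000) = 1.882895


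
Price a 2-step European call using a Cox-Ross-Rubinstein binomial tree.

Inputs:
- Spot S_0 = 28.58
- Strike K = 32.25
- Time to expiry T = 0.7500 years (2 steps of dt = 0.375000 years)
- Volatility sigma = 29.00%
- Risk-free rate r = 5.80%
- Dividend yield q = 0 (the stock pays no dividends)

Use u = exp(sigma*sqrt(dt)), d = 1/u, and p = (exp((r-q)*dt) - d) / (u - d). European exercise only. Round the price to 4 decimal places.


dt = T/N = 0.375000
u = exp(sigma*sqrt(dt)) = 1.194333; d = 1/u = 0.837287
p = (exp((r-q)*dt) - d) / (u - d) = 0.517303
Discount per step: exp(-r*dt) = 0.978485
Stock lattice S(k, i) with i counting down-moves:
  k=0: S(0,0) = 28.5800
  k=1: S(1,0) = 34.1340; S(1,1) = 23.9297
  k=2: S(2,0) = 40.7674; S(2,1) = 28.5800; S(2,2) = 20.0360
Terminal payoffs V(N, i) = max(S_T - K, 0):
  V(2,0) = 8.517418; V(2,1) = 0.000000; V(2,2) = 0.000000
Backward induction: V(k, i) = exp(-r*dt) * [p * V(k+1, i) + (1-p) * V(k+1, i+1)].
  V(1,0) = exp(-r*dt) * [p*8.517418 + (1-p)*0.000000] = 4.311289
  V(1,1) = exp(-r*dt) * [p*0.000000 + (1-p)*0.000000] = 0.000000
  V(0,0) = exp(-r*dt) * [p*4.311289 + (1-p)*0.000000] = 2.182260

Answer: Price = V(0,0) = 2.1823


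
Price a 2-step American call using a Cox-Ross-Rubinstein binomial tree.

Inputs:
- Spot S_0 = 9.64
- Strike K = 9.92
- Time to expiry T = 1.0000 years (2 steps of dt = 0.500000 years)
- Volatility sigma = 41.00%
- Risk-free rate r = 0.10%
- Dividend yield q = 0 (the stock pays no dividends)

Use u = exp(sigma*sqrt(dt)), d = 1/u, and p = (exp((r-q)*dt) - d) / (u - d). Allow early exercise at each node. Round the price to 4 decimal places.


Answer: Price = V(0,0) = 1.3404

Derivation:
dt = T/N = 0.500000
u = exp(sigma*sqrt(dt)) = 1.336312; d = 1/u = 0.748328
p = (exp((r-q)*dt) - d) / (u - d) = 0.428876
Discount per step: exp(-r*dt) = 0.999500
Stock lattice S(k, i) with i counting down-moves:
  k=0: S(0,0) = 9.6400
  k=1: S(1,0) = 12.8821; S(1,1) = 7.2139
  k=2: S(2,0) = 17.2144; S(2,1) = 9.6400; S(2,2) = 5.3984
Terminal payoffs V(N, i) = max(S_T - K, 0):
  V(2,0) = 7.294442; V(2,1) = 0.000000; V(2,2) = 0.000000
Backward induction: V(k, i) = exp(-r*dt) * [p * V(k+1, i) + (1-p) * V(k+1, i+1)]; then take max(V_cont, immediate exercise) for American.
  V(1,0) = exp(-r*dt) * [p*7.294442 + (1-p)*0.000000] = 3.126844; exercise = 2.962050; V(1,0) = max -> 3.126844
  V(1,1) = exp(-r*dt) * [p*0.000000 + (1-p)*0.000000] = 0.000000; exercise = 0.000000; V(1,1) = max -> 0.000000
  V(0,0) = exp(-r*dt) * [p*3.126844 + (1-p)*0.000000] = 1.340357; exercise = 0.000000; V(0,0) = max -> 1.340357


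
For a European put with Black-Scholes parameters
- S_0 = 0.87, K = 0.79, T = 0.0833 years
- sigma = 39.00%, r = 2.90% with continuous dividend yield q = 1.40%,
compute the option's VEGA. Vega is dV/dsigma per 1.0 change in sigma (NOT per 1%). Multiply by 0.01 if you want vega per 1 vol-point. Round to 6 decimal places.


Answer: Vega = 0.065270

Derivation:
d1 = 0.9243426341; d2 = 0.8117818505
phi(d1) = 0.2602420327; exp(-qT) = 0.9988344797; exp(-rT) = 0.9975872155
Vega = S * exp(-qT) * phi(d1) * sqrt(T) = 0.8700 * 0.9988344797 * 0.2602420327 * 0.2886173938 = 0.065270


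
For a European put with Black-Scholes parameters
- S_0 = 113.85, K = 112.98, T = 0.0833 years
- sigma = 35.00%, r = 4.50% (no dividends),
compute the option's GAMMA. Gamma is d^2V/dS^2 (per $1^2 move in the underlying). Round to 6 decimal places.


Answer: Gamma = 0.034228

Derivation:
d1 = 0.1635542018; d2 = 0.0625381140
phi(d1) = 0.3936419569; exp(-qT) = 1.0000000000; exp(-rT) = 0.9962585169
Gamma = exp(-qT) * phi(d1) / (S * sigma * sqrt(T)) = 1.0000000000 * 0.3936419569 / (113.8500 * 0.3500 * 0.2886173938) = 0.034228


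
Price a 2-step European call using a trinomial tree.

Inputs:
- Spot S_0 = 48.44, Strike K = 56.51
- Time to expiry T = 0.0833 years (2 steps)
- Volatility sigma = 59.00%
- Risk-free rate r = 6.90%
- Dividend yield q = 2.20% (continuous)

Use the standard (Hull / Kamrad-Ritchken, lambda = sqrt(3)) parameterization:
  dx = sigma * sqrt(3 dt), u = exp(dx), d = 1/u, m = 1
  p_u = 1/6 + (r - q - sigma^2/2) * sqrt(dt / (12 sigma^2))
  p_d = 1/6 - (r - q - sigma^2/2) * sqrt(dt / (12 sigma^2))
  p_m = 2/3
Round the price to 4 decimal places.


Answer: Price = V(0,0) = 1.0465

Derivation:
dt = T/N = 0.041650; dx = sigma*sqrt(3*dt) = 0.208555
u = exp(dx) = 1.231896; d = 1/u = 0.811757
p_u = 0.153980, p_m = 0.666667, p_d = 0.179353
Discount per step: exp(-r*dt) = 0.997130
Stock lattice S(k, j) with j the centered position index:
  k=0: S(0,+0) = 48.4400
  k=1: S(1,-1) = 39.3215; S(1,+0) = 48.4400; S(1,+1) = 59.6731
  k=2: S(2,-2) = 31.9195; S(2,-1) = 39.3215; S(2,+0) = 48.4400; S(2,+1) = 59.6731; S(2,+2) = 73.5110
Terminal payoffs V(N, j) = max(S_T - K, 0):
  V(2,-2) = 0.000000; V(2,-1) = 0.000000; V(2,+0) = 0.000000; V(2,+1) = 3.163062; V(2,+2) = 17.001031
Backward induction: V(k, j) = exp(-r*dt) * [p_u * V(k+1, j+1) + p_m * V(k+1, j) + p_d * V(k+1, j-1)]
  V(1,-1) = exp(-r*dt) * [p_u*0.000000 + p_m*0.000000 + p_d*0.000000] = 0.000000
  V(1,+0) = exp(-r*dt) * [p_u*3.163062 + p_m*0.000000 + p_d*0.000000] = 0.485651
  V(1,+1) = exp(-r*dt) * [p_u*17.001031 + p_m*3.163062 + p_d*0.000000] = 4.712967
  V(0,+0) = exp(-r*dt) * [p_u*4.712967 + p_m*0.485651 + p_d*0.000000] = 1.046460


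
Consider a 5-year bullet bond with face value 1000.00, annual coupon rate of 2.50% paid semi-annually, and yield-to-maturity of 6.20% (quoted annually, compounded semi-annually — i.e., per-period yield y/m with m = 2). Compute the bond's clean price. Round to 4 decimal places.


Coupon per period c = face * coupon_rate / m = 12.500000
Periods per year m = 2; per-period yield y/m = 0.031000
Number of cashflows N = 10
Cashflows (t years, CF_t, discount factor 1/(1+y/m)^(m*t), PV):
  t = 0.5000: CF_t = 12.500000, DF = 0.969932, PV = 12.124151
  t = 1.0000: CF_t = 12.500000, DF = 0.940768, PV = 11.759604
  t = 1.5000: CF_t = 12.500000, DF = 0.912481, PV = 11.406017
  t = 2.0000: CF_t = 12.500000, DF = 0.885045, PV = 11.063062
  t = 2.5000: CF_t = 12.500000, DF = 0.858434, PV = 10.730419
  t = 3.0000: CF_t = 12.500000, DF = 0.832622, PV = 10.407778
  t = 3.5000: CF_t = 12.500000, DF = 0.807587, PV = 10.094838
  t = 4.0000: CF_t = 12.500000, DF = 0.783305, PV = 9.791308
  t = 4.5000: CF_t = 12.500000, DF = 0.759752, PV = 9.496904
  t = 5.0000: CF_t = 1012.500000, DF = 0.736908, PV = 746.119480
Price P = sum_t PV_t = 842.993561

Answer: Price = 842.9936


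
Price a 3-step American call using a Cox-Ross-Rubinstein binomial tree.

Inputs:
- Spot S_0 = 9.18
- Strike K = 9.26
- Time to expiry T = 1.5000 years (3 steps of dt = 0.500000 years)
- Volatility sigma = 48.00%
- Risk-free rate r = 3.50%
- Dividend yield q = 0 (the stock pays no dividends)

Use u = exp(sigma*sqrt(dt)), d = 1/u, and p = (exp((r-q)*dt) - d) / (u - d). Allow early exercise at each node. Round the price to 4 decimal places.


dt = T/N = 0.500000
u = exp(sigma*sqrt(dt)) = 1.404121; d = 1/u = 0.712189
p = (exp((r-q)*dt) - d) / (u - d) = 0.441467
Discount per step: exp(-r*dt) = 0.982652
Stock lattice S(k, i) with i counting down-moves:
  k=0: S(0,0) = 9.1800
  k=1: S(1,0) = 12.8898; S(1,1) = 6.5379
  k=2: S(2,0) = 18.0989; S(2,1) = 9.1800; S(2,2) = 4.6562
  k=3: S(3,0) = 25.4130; S(3,1) = 12.8898; S(3,2) = 6.5379; S(3,3) = 3.3161
Terminal payoffs V(N, i) = max(S_T - K, 0):
  V(3,0) = 16.153003; V(3,1) = 3.629828; V(3,2) = 0.000000; V(3,3) = 0.000000
Backward induction: V(k, i) = exp(-r*dt) * [p * V(k+1, i) + (1-p) * V(k+1, i+1)]; then take max(V_cont, immediate exercise) for American.
  V(2,0) = exp(-r*dt) * [p*16.153003 + (1-p)*3.629828] = 8.999514; exercise = 8.838874; V(2,0) = max -> 8.999514
  V(2,1) = exp(-r*dt) * [p*3.629828 + (1-p)*0.000000] = 1.574649; exercise = 0.000000; V(2,1) = max -> 1.574649
  V(2,2) = exp(-r*dt) * [p*0.000000 + (1-p)*0.000000] = 0.000000; exercise = 0.000000; V(2,2) = max -> 0.000000
  V(1,0) = exp(-r*dt) * [p*8.999514 + (1-p)*1.574649] = 4.768299; exercise = 3.629828; V(1,0) = max -> 4.768299
  V(1,1) = exp(-r*dt) * [p*1.574649 + (1-p)*0.000000] = 0.683096; exercise = 0.000000; V(1,1) = max -> 0.683096
  V(0,0) = exp(-r*dt) * [p*4.768299 + (1-p)*0.683096] = 2.443440; exercise = 0.000000; V(0,0) = max -> 2.443440

Answer: Price = V(0,0) = 2.4434


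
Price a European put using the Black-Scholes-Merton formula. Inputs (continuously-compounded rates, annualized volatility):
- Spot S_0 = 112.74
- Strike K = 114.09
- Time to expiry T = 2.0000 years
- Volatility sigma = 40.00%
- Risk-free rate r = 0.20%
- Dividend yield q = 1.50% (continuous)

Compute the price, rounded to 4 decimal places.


Answer: Price = 27.0036

Derivation:
d1 = (ln(S/K) + (r - q + 0.5*sigma^2) * T) / (sigma * sqrt(T)) = 0.21583846
d2 = d1 - sigma * sqrt(T) = -0.34984696
exp(-rT) = 0.99600799; exp(-qT) = 0.97044553
P = K * exp(-rT) * N(-d2) - S_0 * exp(-qT) * N(-d1)
N(-d1) = 0.41455683; N(-d2) = 0.63677322
P = 114.0900 * 0.99600799 * 0.63677322 - 112.7400 * 0.97044553 * 0.41455683 = 27.0036


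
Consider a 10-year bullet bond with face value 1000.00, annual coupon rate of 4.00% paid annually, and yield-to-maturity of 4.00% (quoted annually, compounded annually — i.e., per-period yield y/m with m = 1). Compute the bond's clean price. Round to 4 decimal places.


Coupon per period c = face * coupon_rate / m = 40.000000
Periods per year m = 1; per-period yield y/m = 0.040000
Number of cashflows N = 10
Cashflows (t years, CF_t, discount factor 1/(1+y/m)^(m*t), PV):
  t = 1.0000: CF_t = 40.000000, DF = 0.961538, PV = 38.461538
  t = 2.0000: CF_t = 40.000000, DF = 0.924556, PV = 36.982249
  t = 3.0000: CF_t = 40.000000, DF = 0.888996, PV = 35.559854
  t = 4.0000: CF_t = 40.000000, DF = 0.854804, PV = 34.192168
  t = 5.0000: CF_t = 40.000000, DF = 0.821927, PV = 32.877084
  t = 6.0000: CF_t = 40.000000, DF = 0.790315, PV = 31.612581
  t = 7.0000: CF_t = 40.000000, DF = 0.759918, PV = 30.396713
  t = 8.0000: CF_t = 40.000000, DF = 0.730690, PV = 29.227608
  t = 9.0000: CF_t = 40.000000, DF = 0.702587, PV = 28.103469
  t = 10.0000: CF_t = 1040.000000, DF = 0.675564, PV = 702.586736
Price P = sum_t PV_t = 1000.000000

Answer: Price = 1000.0000


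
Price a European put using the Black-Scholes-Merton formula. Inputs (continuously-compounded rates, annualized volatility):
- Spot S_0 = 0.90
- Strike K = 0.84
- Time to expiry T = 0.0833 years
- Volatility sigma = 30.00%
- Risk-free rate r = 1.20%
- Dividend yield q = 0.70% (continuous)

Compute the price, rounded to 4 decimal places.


Answer: Price = 0.0090

Derivation:
d1 = (ln(S/K) + (r - q + 0.5*sigma^2) * T) / (sigma * sqrt(T)) = 0.84492334
d2 = d1 - sigma * sqrt(T) = 0.75833812
exp(-rT) = 0.99900090; exp(-qT) = 0.99941707
P = K * exp(-rT) * N(-d2) - S_0 * exp(-qT) * N(-d1)
N(-d1) = 0.19907682; N(-d2) = 0.22412430
P = 0.8400 * 0.99900090 * 0.22412430 - 0.9000 * 0.99941707 * 0.19907682 = 0.0090


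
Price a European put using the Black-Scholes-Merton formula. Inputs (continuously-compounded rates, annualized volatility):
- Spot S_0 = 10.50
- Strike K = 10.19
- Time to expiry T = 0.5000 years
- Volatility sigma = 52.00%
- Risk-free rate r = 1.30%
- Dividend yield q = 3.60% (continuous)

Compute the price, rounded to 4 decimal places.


d1 = (ln(S/K) + (r - q + 0.5*sigma^2) * T) / (sigma * sqrt(T)) = 0.23407522
d2 = d1 - sigma * sqrt(T) = -0.13362031
exp(-rT) = 0.99352108; exp(-qT) = 0.98216103
P = K * exp(-rT) * N(-d2) - S_0 * exp(-qT) * N(-d1)
N(-d1) = 0.40746329; N(-d2) = 0.55314859
P = 10.1900 * 0.99352108 * 0.55314859 - 10.5000 * 0.98216103 * 0.40746329 = 1.3980

Answer: Price = 1.3980


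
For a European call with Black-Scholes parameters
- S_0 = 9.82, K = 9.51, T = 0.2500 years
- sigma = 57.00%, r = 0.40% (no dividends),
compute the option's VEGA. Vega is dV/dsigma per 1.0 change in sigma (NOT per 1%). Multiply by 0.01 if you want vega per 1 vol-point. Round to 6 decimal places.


d1 = 0.2585605116; d2 = -0.0264394884
phi(d1) = 0.3858273450; exp(-qT) = 1.0000000000; exp(-rT) = 0.9990004998
Vega = S * exp(-qT) * phi(d1) * sqrt(T) = 9.8200 * 1.0000000000 * 0.3858273450 * 0.5000000000 = 1.894412

Answer: Vega = 1.894412


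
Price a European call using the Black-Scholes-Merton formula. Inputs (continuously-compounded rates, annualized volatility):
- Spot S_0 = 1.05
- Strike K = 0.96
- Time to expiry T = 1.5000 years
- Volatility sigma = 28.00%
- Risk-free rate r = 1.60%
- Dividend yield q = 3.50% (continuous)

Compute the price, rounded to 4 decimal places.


Answer: Price = 0.1632

Derivation:
d1 = (ln(S/K) + (r - q + 0.5*sigma^2) * T) / (sigma * sqrt(T)) = 0.34967096
d2 = d1 - sigma * sqrt(T) = 0.00674239
exp(-rT) = 0.97628571; exp(-qT) = 0.94885432
C = S_0 * exp(-qT) * N(d1) - K * exp(-rT) * N(d2)
N(d1) = 0.63670717; N(d2) = 0.50268980
C = 1.0500 * 0.94885432 * 0.63670717 - 0.9600 * 0.97628571 * 0.50268980 = 0.1632


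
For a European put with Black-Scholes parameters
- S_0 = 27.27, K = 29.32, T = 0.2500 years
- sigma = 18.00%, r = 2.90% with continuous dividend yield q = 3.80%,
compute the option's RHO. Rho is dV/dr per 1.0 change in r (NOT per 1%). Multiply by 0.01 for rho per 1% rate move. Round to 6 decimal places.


Answer: Rho = -5.889402

Derivation:
d1 = -0.7853631129; d2 = -0.8753631129
phi(d1) = 0.2930722414; exp(-qT) = 0.9905449824; exp(-rT) = 0.9927762179
N(-d2) = 0.8093118181
Rho = -K*T*exp(-rT)*N(-d2) = -29.3200 * 0.2500 * 0.9927762179 * 0.8093118181 = -5.889402


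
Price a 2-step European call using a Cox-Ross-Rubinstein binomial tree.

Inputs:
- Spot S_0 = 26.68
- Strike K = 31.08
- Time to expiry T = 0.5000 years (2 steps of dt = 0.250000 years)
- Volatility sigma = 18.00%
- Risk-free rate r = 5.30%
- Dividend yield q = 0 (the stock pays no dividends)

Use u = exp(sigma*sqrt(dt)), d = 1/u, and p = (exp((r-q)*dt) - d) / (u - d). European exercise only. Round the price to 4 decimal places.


dt = T/N = 0.250000
u = exp(sigma*sqrt(dt)) = 1.094174; d = 1/u = 0.913931
p = (exp((r-q)*dt) - d) / (u - d) = 0.551516
Discount per step: exp(-r*dt) = 0.986837
Stock lattice S(k, i) with i counting down-moves:
  k=0: S(0,0) = 26.6800
  k=1: S(1,0) = 29.1926; S(1,1) = 24.3837
  k=2: S(2,0) = 31.9418; S(2,1) = 26.6800; S(2,2) = 22.2850
Terminal payoffs V(N, i) = max(S_T - K, 0):
  V(2,0) = 0.861759; V(2,1) = 0.000000; V(2,2) = 0.000000
Backward induction: V(k, i) = exp(-r*dt) * [p * V(k+1, i) + (1-p) * V(k+1, i+1)].
  V(1,0) = exp(-r*dt) * [p*0.861759 + (1-p)*0.000000] = 0.469018
  V(1,1) = exp(-r*dt) * [p*0.000000 + (1-p)*0.000000] = 0.000000
  V(0,0) = exp(-r*dt) * [p*0.469018 + (1-p)*0.000000] = 0.255266

Answer: Price = V(0,0) = 0.2553


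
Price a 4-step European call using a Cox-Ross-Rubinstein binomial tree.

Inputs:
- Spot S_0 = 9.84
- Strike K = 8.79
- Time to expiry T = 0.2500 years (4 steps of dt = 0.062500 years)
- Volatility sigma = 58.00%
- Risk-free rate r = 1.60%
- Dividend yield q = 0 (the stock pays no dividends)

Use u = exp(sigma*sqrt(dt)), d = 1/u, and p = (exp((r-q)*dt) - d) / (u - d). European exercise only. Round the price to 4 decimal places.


dt = T/N = 0.062500
u = exp(sigma*sqrt(dt)) = 1.156040; d = 1/u = 0.865022
p = (exp((r-q)*dt) - d) / (u - d) = 0.467251
Discount per step: exp(-r*dt) = 0.999000
Stock lattice S(k, i) with i counting down-moves:
  k=0: S(0,0) = 9.8400
  k=1: S(1,0) = 11.3754; S(1,1) = 8.5118
  k=2: S(2,0) = 13.1504; S(2,1) = 9.8400; S(2,2) = 7.3629
  k=3: S(3,0) = 15.2024; S(3,1) = 11.3754; S(3,2) = 8.5118; S(3,3) = 6.3691
  k=4: S(4,0) = 17.5746; S(4,1) = 13.1504; S(4,2) = 9.8400; S(4,3) = 7.3629; S(4,4) = 5.5094
Terminal payoffs V(N, i) = max(S_T - K, 0):
  V(4,0) = 8.784618; V(4,1) = 4.360446; V(4,2) = 1.050000; V(4,3) = 0.000000; V(4,4) = 0.000000
Backward induction: V(k, i) = exp(-r*dt) * [p * V(k+1, i) + (1-p) * V(k+1, i+1)].
  V(3,0) = exp(-r*dt) * [p*8.784618 + (1-p)*4.360446] = 6.421222
  V(3,1) = exp(-r*dt) * [p*4.360446 + (1-p)*1.050000] = 2.594215
  V(3,2) = exp(-r*dt) * [p*1.050000 + (1-p)*0.000000] = 0.490124
  V(3,3) = exp(-r*dt) * [p*0.000000 + (1-p)*0.000000] = 0.000000
  V(2,0) = exp(-r*dt) * [p*6.421222 + (1-p)*2.594215] = 4.378009
  V(2,1) = exp(-r*dt) * [p*2.594215 + (1-p)*0.490124] = 1.471791
  V(2,2) = exp(-r*dt) * [p*0.490124 + (1-p)*0.000000] = 0.228782
  V(1,0) = exp(-r*dt) * [p*4.378009 + (1-p)*1.471791] = 2.826897
  V(1,1) = exp(-r*dt) * [p*1.471791 + (1-p)*0.228782] = 0.808770
  V(0,0) = exp(-r*dt) * [p*2.826897 + (1-p)*0.808770] = 1.749992

Answer: Price = V(0,0) = 1.7500


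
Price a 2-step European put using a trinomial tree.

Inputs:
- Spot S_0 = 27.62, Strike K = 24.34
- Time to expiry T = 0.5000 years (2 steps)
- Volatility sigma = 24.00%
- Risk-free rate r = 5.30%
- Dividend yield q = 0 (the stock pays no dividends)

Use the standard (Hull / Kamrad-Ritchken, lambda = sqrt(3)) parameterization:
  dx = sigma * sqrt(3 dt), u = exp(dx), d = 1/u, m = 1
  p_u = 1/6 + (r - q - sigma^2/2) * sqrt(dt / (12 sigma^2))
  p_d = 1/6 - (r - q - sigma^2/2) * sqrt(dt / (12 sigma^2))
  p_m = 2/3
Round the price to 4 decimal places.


Answer: Price = V(0,0) = 0.5137

Derivation:
dt = T/N = 0.250000; dx = sigma*sqrt(3*dt) = 0.207846
u = exp(dx) = 1.231024; d = 1/u = 0.812332
p_u = 0.181221, p_m = 0.666667, p_d = 0.152113
Discount per step: exp(-r*dt) = 0.986837
Stock lattice S(k, j) with j the centered position index:
  k=0: S(0,+0) = 27.6200
  k=1: S(1,-1) = 22.4366; S(1,+0) = 27.6200; S(1,+1) = 34.0009
  k=2: S(2,-2) = 18.2260; S(2,-1) = 22.4366; S(2,+0) = 27.6200; S(2,+1) = 34.0009; S(2,+2) = 41.8559
Terminal payoffs V(N, j) = max(K - S_T, 0):
  V(2,-2) = 6.114022; V(2,-1) = 1.903389; V(2,+0) = 0.000000; V(2,+1) = 0.000000; V(2,+2) = 0.000000
Backward induction: V(k, j) = exp(-r*dt) * [p_u * V(k+1, j+1) + p_m * V(k+1, j) + p_d * V(k+1, j-1)]
  V(1,-1) = exp(-r*dt) * [p_u*0.000000 + p_m*1.903389 + p_d*6.114022] = 2.170002
  V(1,+0) = exp(-r*dt) * [p_u*0.000000 + p_m*0.000000 + p_d*1.903389] = 0.285719
  V(1,+1) = exp(-r*dt) * [p_u*0.000000 + p_m*0.000000 + p_d*0.000000] = 0.000000
  V(0,+0) = exp(-r*dt) * [p_u*0.000000 + p_m*0.285719 + p_d*2.170002] = 0.513712


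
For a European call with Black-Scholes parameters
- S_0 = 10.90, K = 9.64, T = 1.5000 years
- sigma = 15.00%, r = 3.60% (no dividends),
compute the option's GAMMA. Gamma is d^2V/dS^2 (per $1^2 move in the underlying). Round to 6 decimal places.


Answer: Gamma = 0.114262

Derivation:
d1 = 1.0544600493; d2 = 0.8707483186
phi(d1) = 0.2288058318; exp(-qT) = 1.0000000000; exp(-rT) = 0.9474321065
Gamma = exp(-qT) * phi(d1) / (S * sigma * sqrt(T)) = 1.0000000000 * 0.2288058318 / (10.9000 * 0.1500 * 1.2247448714) = 0.114262


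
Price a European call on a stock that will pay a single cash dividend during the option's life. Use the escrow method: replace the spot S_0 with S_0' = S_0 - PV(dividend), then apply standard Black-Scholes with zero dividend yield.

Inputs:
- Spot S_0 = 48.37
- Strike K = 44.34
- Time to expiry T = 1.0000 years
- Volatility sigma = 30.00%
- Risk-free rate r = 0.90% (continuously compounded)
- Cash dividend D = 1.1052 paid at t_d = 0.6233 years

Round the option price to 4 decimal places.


Answer: Price = 7.2610

Derivation:
PV(D) = D * exp(-r * t_d) = 1.1052 * 0.99440600 = 1.09901752
S_0' = S_0 - PV(D) = 48.3700 - 1.09901752 = 47.27098248
d1 = (ln(S_0'/K) + (r + sigma^2/2)*T) / (sigma*sqrt(T)) = 0.39336475
d2 = d1 - sigma*sqrt(T) = 0.09336475
exp(-rT) = 0.99104038
N(d1) = 0.65297495; N(d2) = 0.53719310
C = S_0' * N(d1) - K * exp(-rT) * N(d2) = 47.27098248 * 0.65297495 - 44.3400 * 0.99104038 * 0.53719310 = 7.2610


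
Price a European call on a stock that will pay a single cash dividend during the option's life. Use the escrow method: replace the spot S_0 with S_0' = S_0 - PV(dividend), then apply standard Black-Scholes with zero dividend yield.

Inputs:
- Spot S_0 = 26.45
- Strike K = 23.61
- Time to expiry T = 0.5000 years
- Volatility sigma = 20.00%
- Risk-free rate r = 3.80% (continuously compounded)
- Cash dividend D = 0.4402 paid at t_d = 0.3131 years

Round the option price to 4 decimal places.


Answer: Price = 3.2514

Derivation:
PV(D) = D * exp(-r * t_d) = 0.4402 * 0.98817270 = 0.43499362
S_0' = S_0 - PV(D) = 26.4500 - 0.43499362 = 26.01500638
d1 = (ln(S_0'/K) + (r + sigma^2/2)*T) / (sigma*sqrt(T)) = 0.89097709
d2 = d1 - sigma*sqrt(T) = 0.74955574
exp(-rT) = 0.98117936
N(d1) = 0.81352927; N(d2) = 0.77323884
C = S_0' * N(d1) - K * exp(-rT) * N(d2) = 26.01500638 * 0.81352927 - 23.6100 * 0.98117936 * 0.77323884 = 3.2514


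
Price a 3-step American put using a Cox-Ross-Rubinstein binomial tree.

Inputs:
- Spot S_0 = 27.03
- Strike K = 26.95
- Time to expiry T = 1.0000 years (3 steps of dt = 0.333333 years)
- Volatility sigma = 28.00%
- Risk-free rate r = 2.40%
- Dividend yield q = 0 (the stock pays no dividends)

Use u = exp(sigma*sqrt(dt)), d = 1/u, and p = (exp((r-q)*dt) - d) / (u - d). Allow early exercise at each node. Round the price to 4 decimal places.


Answer: Price = V(0,0) = 2.9270

Derivation:
dt = T/N = 0.333333
u = exp(sigma*sqrt(dt)) = 1.175458; d = 1/u = 0.850732
p = (exp((r-q)*dt) - d) / (u - d) = 0.484408
Discount per step: exp(-r*dt) = 0.992032
Stock lattice S(k, i) with i counting down-moves:
  k=0: S(0,0) = 27.0300
  k=1: S(1,0) = 31.7726; S(1,1) = 22.9953
  k=2: S(2,0) = 37.3474; S(2,1) = 27.0300; S(2,2) = 19.5628
  k=3: S(3,0) = 43.9003; S(3,1) = 31.7726; S(3,2) = 22.9953; S(3,3) = 16.6427
Terminal payoffs V(N, i) = max(K - S_T, 0):
  V(3,0) = 0.000000; V(3,1) = 0.000000; V(3,2) = 3.954713; V(3,3) = 10.307276
Backward induction: V(k, i) = exp(-r*dt) * [p * V(k+1, i) + (1-p) * V(k+1, i+1)]; then take max(V_cont, immediate exercise) for American.
  V(2,0) = exp(-r*dt) * [p*0.000000 + (1-p)*0.000000] = 0.000000; exercise = 0.000000; V(2,0) = max -> 0.000000
  V(2,1) = exp(-r*dt) * [p*0.000000 + (1-p)*3.954713] = 2.022770; exercise = 0.000000; V(2,1) = max -> 2.022770
  V(2,2) = exp(-r*dt) * [p*3.954713 + (1-p)*10.307276] = 7.172433; exercise = 7.387172; V(2,2) = max -> 7.387172
  V(1,0) = exp(-r*dt) * [p*0.000000 + (1-p)*2.022770] = 1.034614; exercise = 0.000000; V(1,0) = max -> 1.034614
  V(1,1) = exp(-r*dt) * [p*2.022770 + (1-p)*7.387172] = 4.750456; exercise = 3.954713; V(1,1) = max -> 4.750456
  V(0,0) = exp(-r*dt) * [p*1.034614 + (1-p)*4.750456] = 2.926962; exercise = 0.000000; V(0,0) = max -> 2.926962


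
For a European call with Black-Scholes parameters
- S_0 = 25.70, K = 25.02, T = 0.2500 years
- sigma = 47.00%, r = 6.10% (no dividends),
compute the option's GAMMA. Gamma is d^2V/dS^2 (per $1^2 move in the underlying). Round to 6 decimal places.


d1 = 0.2965020718; d2 = 0.0615020718
phi(d1) = 0.3817859100; exp(-qT) = 1.0000000000; exp(-rT) = 0.9848656924
Gamma = exp(-qT) * phi(d1) / (S * sigma * sqrt(T)) = 1.0000000000 * 0.3817859100 / (25.7000 * 0.4700 * 0.5000000000) = 0.063215

Answer: Gamma = 0.063215


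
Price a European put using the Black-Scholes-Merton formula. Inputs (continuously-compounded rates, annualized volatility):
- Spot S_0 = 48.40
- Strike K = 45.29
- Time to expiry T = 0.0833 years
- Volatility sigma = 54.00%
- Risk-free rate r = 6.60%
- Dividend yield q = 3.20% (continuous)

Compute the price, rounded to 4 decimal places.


Answer: Price = 1.5640

Derivation:
d1 = (ln(S/K) + (r - q + 0.5*sigma^2) * T) / (sigma * sqrt(T)) = 0.52222730
d2 = d1 - sigma * sqrt(T) = 0.36637391
exp(-rT) = 0.99451729; exp(-qT) = 0.99733795
P = K * exp(-rT) * N(-d2) - S_0 * exp(-qT) * N(-d1)
N(-d1) = 0.30075604; N(-d2) = 0.35704304
P = 45.2900 * 0.99451729 * 0.35704304 - 48.4000 * 0.99733795 * 0.30075604 = 1.5640
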